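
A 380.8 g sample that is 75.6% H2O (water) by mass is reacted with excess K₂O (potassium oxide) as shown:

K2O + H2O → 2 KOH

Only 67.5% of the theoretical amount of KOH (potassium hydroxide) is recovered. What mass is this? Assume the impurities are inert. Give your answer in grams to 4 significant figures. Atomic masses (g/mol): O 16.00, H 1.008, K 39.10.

1210 g

Pure H2O available = 380.8 g × 0.756 = 287.88 g.
M(H2O) = 2(1.008) + 16.00 = 18.016 g/mol.
M(KOH) = 39.10 + 16.00 + 1.008 = 56.108 g/mol.
n(H2O) = 287.88 g / 18.016 g/mol = 15.979 mol.
From the equation the H2O:KOH mole ratio is 1:2, so n(KOH) = 15.979 × 2/1 = 31.959 mol.
Mass of KOH = 31.959 mol × 56.108 g/mol = 1793.1 g.
Actual mass collected = 1793.1 g × 0.675 = 1210.4 g.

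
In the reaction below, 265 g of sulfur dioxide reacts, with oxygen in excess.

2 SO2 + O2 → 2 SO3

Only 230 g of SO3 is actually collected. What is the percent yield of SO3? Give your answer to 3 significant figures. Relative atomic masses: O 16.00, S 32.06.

M(SO2) = 32.06 + 2(16.00) = 64.06 g/mol.
M(SO3) = 32.06 + 3(16.00) = 80.06 g/mol.
n(SO2) = 265.0 g / 64.06 g/mol = 4.137 mol.
From the equation the SO2:SO3 mole ratio is 2:2, so n(SO3) = 4.137 × 2/2 = 4.137 mol.
Mass of SO3 = 4.137 mol × 80.06 g/mol = 331.2 g.
This is the theoretical yield. Percent yield = 230 g / 331.2 g × 100% = 69.45%.

69.4 %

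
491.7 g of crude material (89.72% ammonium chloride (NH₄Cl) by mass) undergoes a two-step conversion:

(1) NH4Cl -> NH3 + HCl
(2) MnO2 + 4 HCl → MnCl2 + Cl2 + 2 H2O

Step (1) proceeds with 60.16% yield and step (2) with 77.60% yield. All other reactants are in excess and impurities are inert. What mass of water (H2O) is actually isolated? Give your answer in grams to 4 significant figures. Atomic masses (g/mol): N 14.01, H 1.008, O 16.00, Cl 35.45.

34.68 g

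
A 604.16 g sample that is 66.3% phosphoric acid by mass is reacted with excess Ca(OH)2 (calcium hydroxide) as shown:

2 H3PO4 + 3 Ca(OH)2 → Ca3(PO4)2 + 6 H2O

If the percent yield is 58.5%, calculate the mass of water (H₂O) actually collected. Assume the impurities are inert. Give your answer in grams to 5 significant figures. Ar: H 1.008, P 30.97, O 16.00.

129.24 g

Pure H3PO4 available = 604.16 g × 0.663 = 400.558 g.
M(H3PO4) = 3(1.008) + 30.97 + 4(16.00) = 97.994 g/mol.
M(H2O) = 2(1.008) + 16.00 = 18.016 g/mol.
n(H3PO4) = 400.558 g / 97.994 g/mol = 4.08758 mol.
From the equation the H3PO4:H2O mole ratio is 2:6, so n(H2O) = 4.08758 × 6/2 = 12.2627 mol.
Mass of H2O = 12.2627 mol × 18.016 g/mol = 220.925 g.
Actual mass collected = 220.925 g × 0.585 = 129.241 g.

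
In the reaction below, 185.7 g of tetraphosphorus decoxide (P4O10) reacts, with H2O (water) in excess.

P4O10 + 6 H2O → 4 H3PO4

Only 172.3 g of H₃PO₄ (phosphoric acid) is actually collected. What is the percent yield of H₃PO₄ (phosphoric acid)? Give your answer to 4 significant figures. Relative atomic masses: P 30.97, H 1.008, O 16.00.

67.20 %

M(P4O10) = 4(30.97) + 10(16.00) = 283.88 g/mol.
M(H3PO4) = 3(1.008) + 30.97 + 4(16.00) = 97.994 g/mol.
n(P4O10) = 185.70 g / 283.88 g/mol = 0.65415 mol.
From the equation the P4O10:H3PO4 mole ratio is 1:4, so n(H3PO4) = 0.65415 × 4/1 = 2.6166 mol.
Mass of H3PO4 = 2.6166 mol × 97.994 g/mol = 256.41 g.
This is the theoretical yield. Percent yield = 172.3 g / 256.41 g × 100% = 67.197%.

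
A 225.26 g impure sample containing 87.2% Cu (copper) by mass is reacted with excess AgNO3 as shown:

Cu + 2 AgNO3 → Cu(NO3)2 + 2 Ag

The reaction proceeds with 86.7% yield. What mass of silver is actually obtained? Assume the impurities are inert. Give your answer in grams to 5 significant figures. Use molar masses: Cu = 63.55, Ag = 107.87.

Pure Cu available = 225.26 g × 0.872 = 196.427 g.
n(Cu) = 196.427 g / 63.55 g/mol = 3.09090 mol.
From the equation the Cu:Ag mole ratio is 1:2, so n(Ag) = 3.09090 × 2/1 = 6.18180 mol.
Mass of Ag = 6.18180 mol × 107.87 g/mol = 666.831 g.
Actual mass collected = 666.831 g × 0.867 = 578.142 g.

578.14 g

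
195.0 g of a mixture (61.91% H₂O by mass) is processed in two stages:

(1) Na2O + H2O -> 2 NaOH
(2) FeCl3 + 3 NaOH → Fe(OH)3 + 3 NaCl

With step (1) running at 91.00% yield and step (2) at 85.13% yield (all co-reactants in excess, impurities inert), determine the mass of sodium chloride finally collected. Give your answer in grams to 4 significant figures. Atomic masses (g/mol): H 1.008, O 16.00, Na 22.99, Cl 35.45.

606.7 g

Pure H2O = 195.0 × 0.6191 = 120.72 g.
M(H2O) = 2(1.008) + 16.00 = 18.016 g/mol.
M(NaCl) = 22.99 + 35.45 = 58.44 g/mol.
n(H2O) = 120.72 / 18.016 = 6.7010 mol.
Step 1 (H2O:NaOH = 1:2): theoretical n(NaOH) = 13.402 mol; at 91.00% yield, n(NaOH) = 12.196 mol.
Step 2 (NaOH:NaCl = 3:3): theoretical n(NaCl) = 12.196 mol, so theoretical mass = 12.196 × 58.44 = 712.72 g.
At 85.13% yield, actual mass of NaCl = 712.72 × 0.8513 = 606.74 g.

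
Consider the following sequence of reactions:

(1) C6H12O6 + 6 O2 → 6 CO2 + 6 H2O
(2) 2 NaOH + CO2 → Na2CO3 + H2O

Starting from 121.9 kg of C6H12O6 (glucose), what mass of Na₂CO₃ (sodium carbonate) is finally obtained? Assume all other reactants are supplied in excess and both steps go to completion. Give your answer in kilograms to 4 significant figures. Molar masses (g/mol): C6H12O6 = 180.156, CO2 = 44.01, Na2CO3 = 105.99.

430.3 kg

121.9 kg = 121900 g.
n(C6H12O6) = 121900 / 180.156 = 676.64 mol.
Step 1 gives a 1:6 ratio of C6H12O6 to CO2, so n(CO2) = 4059.8 mol.
In step 2 the CO2:Na2CO3 ratio is 1:1, so n(Na2CO3) = 4059.8 mol.
Mass of Na2CO3 = 4059.8 × 105.99 = 430300 g = 430.3 kg.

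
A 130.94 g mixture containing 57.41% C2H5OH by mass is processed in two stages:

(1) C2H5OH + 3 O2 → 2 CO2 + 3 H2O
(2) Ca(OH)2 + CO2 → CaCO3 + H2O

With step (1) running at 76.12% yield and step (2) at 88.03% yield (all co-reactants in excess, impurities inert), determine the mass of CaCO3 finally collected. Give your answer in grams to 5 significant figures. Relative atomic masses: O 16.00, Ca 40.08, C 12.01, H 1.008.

218.88 g

Pure C2H5OH = 130.94 × 0.5741 = 75.1727 g.
M(C2H5OH) = 2(12.01) + 6(1.008) + 16.00 = 46.068 g/mol.
M(CaCO3) = 40.08 + 12.01 + 3(16.00) = 100.09 g/mol.
n(C2H5OH) = 75.1727 / 46.068 = 1.63178 mol.
Step 1 (C2H5OH:CO2 = 1:2): theoretical n(CO2) = 3.26355 mol; at 76.12% yield, n(CO2) = 2.48422 mol.
Step 2 (CO2:CaCO3 = 1:1): theoretical n(CaCO3) = 2.48422 mol, so theoretical mass = 2.48422 × 100.09 = 248.645 g.
At 88.03% yield, actual mass of CaCO3 = 248.645 × 0.8803 = 218.882 g.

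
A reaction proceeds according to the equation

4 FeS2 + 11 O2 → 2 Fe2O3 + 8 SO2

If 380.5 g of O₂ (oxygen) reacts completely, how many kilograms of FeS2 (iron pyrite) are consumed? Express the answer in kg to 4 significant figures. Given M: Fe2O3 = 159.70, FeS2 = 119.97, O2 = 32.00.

n(O2) = 380.50 g / 32.00 g/mol = 11.891 mol.
From the equation the O2:FeS2 mole ratio is 11:4, so n(FeS2) = 11.891 × 4/11 = 4.3239 mol.
Mass of FeS2 = 4.3239 mol × 119.97 g/mol = 518.73 g.
Converting to kg: 518.73 g = 0.5187 kg.

0.5187 kg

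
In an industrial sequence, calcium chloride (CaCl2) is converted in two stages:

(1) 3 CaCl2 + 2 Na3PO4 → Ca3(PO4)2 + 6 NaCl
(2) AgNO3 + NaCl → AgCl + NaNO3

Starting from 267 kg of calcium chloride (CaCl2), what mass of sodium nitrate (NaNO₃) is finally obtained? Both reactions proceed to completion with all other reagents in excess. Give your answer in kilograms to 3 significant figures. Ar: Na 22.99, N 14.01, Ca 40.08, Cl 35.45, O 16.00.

M(CaCl2) = 40.08 + 2(35.45) = 110.98 g/mol.
M(NaNO3) = 22.99 + 14.01 + 3(16.00) = 85.00 g/mol.
267 kg = 267000 g.
n(CaCl2) = 267000 / 110.98 = 2406 mol.
Step 1 gives a 3:6 ratio of CaCl2 to NaCl, so n(NaCl) = 4812 mol.
In step 2 the NaCl:NaNO3 ratio is 1:1, so n(NaNO3) = 4812 mol.
Mass of NaNO3 = 4812 × 85.00 = 409000 g = 409 kg.

409 kg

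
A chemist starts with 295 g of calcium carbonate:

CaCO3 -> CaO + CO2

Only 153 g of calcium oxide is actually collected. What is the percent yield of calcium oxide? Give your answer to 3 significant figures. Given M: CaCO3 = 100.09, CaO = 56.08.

n(CaCO3) = 295.0 g / 100.09 g/mol = 2.947 mol.
From the equation the CaCO3:CaO mole ratio is 1:1, so n(CaO) = 2.947 × 1/1 = 2.947 mol.
Mass of CaO = 2.947 mol × 56.08 g/mol = 165.3 g.
This is the theoretical yield. Percent yield = 153 g / 165.3 g × 100% = 92.57%.

92.6 %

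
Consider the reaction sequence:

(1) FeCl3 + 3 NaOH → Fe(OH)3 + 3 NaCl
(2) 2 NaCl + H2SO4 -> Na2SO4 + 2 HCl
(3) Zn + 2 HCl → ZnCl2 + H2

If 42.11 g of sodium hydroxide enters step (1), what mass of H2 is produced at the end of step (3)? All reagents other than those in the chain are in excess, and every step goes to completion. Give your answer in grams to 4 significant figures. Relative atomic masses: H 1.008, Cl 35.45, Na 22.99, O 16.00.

M(NaOH) = 22.99 + 16.00 + 1.008 = 39.998 g/mol.
M(H2) = 2(1.008) = 2.016 g/mol.
n(NaOH) = 42.11 / 39.998 = 1.0528 mol.
Reaction (1): NaOH→NaCl ratio 3:3 ⇒ n(NaCl) = 1.0528 mol.
Reaction (2): NaCl→HCl ratio 2:2 ⇒ n(HCl) = 1.0528 mol.
Reaction (3): HCl→H2 ratio 2:1 ⇒ n(H2) = 0.52640 mol.
Mass of H2 = 0.52640 × 2.016 = 1.0612 g.

1.061 g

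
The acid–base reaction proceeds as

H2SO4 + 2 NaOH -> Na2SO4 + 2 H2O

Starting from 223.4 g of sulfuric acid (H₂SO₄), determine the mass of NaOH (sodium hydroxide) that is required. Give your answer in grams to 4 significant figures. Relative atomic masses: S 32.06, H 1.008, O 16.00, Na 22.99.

182.2 g

M(H2SO4) = 2(1.008) + 32.06 + 4(16.00) = 98.076 g/mol.
M(NaOH) = 22.99 + 16.00 + 1.008 = 39.998 g/mol.
n(H2SO4) = 223.40 g / 98.076 g/mol = 2.2778 mol.
From the equation the H2SO4:NaOH mole ratio is 1:2, so n(NaOH) = 2.2778 × 2/1 = 4.5557 mol.
Mass of NaOH = 4.5557 mol × 39.998 g/mol = 182.22 g.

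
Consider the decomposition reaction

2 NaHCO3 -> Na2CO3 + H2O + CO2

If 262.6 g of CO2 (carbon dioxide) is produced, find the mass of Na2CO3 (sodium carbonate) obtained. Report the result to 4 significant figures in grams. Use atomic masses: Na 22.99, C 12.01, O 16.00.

M(CO2) = 12.01 + 2(16.00) = 44.01 g/mol.
M(Na2CO3) = 2(22.99) + 12.01 + 3(16.00) = 105.99 g/mol.
n(CO2) = 262.60 g / 44.01 g/mol = 5.9668 mol.
From the equation the CO2:Na2CO3 mole ratio is 1:1, so n(Na2CO3) = 5.9668 × 1/1 = 5.9668 mol.
Mass of Na2CO3 = 5.9668 mol × 105.99 g/mol = 632.42 g.

632.4 g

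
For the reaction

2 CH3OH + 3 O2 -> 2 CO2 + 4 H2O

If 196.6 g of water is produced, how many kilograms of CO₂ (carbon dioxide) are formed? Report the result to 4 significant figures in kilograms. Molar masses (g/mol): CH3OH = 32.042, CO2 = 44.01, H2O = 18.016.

n(H2O) = 196.60 g / 18.016 g/mol = 10.913 mol.
From the equation the H2O:CO2 mole ratio is 4:2, so n(CO2) = 10.913 × 2/4 = 5.4563 mol.
Mass of CO2 = 5.4563 mol × 44.01 g/mol = 240.13 g.
Converting to kg: 240.13 g = 0.2401 kg.

0.2401 kg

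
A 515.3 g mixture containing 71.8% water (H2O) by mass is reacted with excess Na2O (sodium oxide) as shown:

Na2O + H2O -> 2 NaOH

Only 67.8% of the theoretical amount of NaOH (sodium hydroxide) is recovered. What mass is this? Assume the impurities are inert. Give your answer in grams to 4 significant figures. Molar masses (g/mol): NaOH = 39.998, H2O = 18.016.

1114 g

Pure H2O available = 515.3 g × 0.718 = 369.99 g.
n(H2O) = 369.99 g / 18.016 g/mol = 20.536 mol.
From the equation the H2O:NaOH mole ratio is 1:2, so n(NaOH) = 20.536 × 2/1 = 41.073 mol.
Mass of NaOH = 41.073 mol × 39.998 g/mol = 1642.8 g.
Actual mass collected = 1642.8 g × 0.678 = 1113.8 g.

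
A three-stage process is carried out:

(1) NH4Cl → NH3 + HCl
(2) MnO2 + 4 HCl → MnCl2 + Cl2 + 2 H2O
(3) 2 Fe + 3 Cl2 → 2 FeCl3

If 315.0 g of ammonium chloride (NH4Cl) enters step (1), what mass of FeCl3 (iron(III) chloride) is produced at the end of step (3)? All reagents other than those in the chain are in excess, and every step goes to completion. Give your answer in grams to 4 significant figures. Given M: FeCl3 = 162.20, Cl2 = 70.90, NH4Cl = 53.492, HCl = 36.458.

159.2 g

n(NH4Cl) = 315.0 / 53.492 = 5.8887 mol.
Reaction (1): NH4Cl→HCl ratio 1:1 ⇒ n(HCl) = 5.8887 mol.
Reaction (2): HCl→Cl2 ratio 4:1 ⇒ n(Cl2) = 1.4722 mol.
Reaction (3): Cl2→FeCl3 ratio 3:2 ⇒ n(FeCl3) = 0.98146 mol.
Mass of FeCl3 = 0.98146 × 162.20 = 159.19 g.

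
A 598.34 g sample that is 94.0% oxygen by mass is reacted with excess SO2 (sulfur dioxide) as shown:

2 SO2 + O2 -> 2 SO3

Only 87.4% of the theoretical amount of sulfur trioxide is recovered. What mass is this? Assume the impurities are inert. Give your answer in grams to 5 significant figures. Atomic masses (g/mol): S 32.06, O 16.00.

2459.7 g

Pure O2 available = 598.34 g × 0.940 = 562.440 g.
M(O2) = 2(16.00) = 32.00 g/mol.
M(SO3) = 32.06 + 3(16.00) = 80.06 g/mol.
n(O2) = 562.440 g / 32.00 g/mol = 17.5762 mol.
From the equation the O2:SO3 mole ratio is 1:2, so n(SO3) = 17.5762 × 2/1 = 35.1525 mol.
Mass of SO3 = 35.1525 mol × 80.06 g/mol = 2814.31 g.
Actual mass collected = 2814.31 g × 0.874 = 2459.70 g.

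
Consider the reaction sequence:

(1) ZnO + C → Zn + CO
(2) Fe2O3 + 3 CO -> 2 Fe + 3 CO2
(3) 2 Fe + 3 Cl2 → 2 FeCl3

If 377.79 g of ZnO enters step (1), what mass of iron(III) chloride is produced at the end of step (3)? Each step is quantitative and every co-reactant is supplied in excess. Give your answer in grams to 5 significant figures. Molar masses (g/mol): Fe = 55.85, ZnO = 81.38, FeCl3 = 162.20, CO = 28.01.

n(ZnO) = 377.79 / 81.38 = 4.64230 mol.
Reaction (1): ZnO→CO ratio 1:1 ⇒ n(CO) = 4.64230 mol.
Reaction (2): CO→Fe ratio 3:2 ⇒ n(Fe) = 3.09486 mol.
Reaction (3): Fe→FeCl3 ratio 2:2 ⇒ n(FeCl3) = 3.09486 mol.
Mass of FeCl3 = 3.09486 × 162.20 = 501.987 g.

501.99 g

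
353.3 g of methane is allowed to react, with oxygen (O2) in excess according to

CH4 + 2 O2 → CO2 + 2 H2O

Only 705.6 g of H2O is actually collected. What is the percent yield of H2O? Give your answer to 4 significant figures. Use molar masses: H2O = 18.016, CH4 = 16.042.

88.92 %

n(CH4) = 353.30 g / 16.042 g/mol = 22.023 mol.
From the equation the CH4:H2O mole ratio is 1:2, so n(H2O) = 22.023 × 2/1 = 44.047 mol.
Mass of H2O = 44.047 mol × 18.016 g/mol = 793.55 g.
This is the theoretical yield. Percent yield = 705.6 g / 793.55 g × 100% = 88.917%.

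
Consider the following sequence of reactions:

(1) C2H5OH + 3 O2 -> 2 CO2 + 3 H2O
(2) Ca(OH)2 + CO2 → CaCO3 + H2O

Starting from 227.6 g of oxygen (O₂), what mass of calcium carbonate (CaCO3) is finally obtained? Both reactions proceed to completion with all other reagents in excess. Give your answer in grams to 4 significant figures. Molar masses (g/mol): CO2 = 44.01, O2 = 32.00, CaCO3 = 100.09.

n(O2) = 227.60 / 32.00 = 7.1125 mol.
Step 1 gives a 3:2 ratio of O2 to CO2, so n(CO2) = 4.7417 mol.
In step 2 the CO2:CaCO3 ratio is 1:1, so n(CaCO3) = 4.7417 mol.
Mass of CaCO3 = 4.7417 × 100.09 = 474.59 g.

474.6 g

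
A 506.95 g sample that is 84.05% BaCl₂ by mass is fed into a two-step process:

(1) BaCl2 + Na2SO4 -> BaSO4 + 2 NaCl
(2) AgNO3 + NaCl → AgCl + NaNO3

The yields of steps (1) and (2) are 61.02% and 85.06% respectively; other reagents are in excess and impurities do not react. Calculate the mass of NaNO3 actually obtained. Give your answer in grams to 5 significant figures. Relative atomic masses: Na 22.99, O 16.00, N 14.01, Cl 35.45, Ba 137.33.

Pure BaCl2 = 506.95 × 0.8405 = 426.091 g.
M(BaCl2) = 137.33 + 2(35.45) = 208.23 g/mol.
M(NaNO3) = 22.99 + 14.01 + 3(16.00) = 85.00 g/mol.
n(BaCl2) = 426.091 / 208.23 = 2.04625 mol.
Step 1 (BaCl2:NaCl = 1:2): theoretical n(NaCl) = 4.09251 mol; at 61.02% yield, n(NaCl) = 2.49725 mol.
Step 2 (NaCl:NaNO3 = 1:1): theoretical n(NaNO3) = 2.49725 mol, so theoretical mass = 2.49725 × 85.00 = 212.266 g.
At 85.06% yield, actual mass of NaNO3 = 212.266 × 0.8506 = 180.554 g.

180.55 g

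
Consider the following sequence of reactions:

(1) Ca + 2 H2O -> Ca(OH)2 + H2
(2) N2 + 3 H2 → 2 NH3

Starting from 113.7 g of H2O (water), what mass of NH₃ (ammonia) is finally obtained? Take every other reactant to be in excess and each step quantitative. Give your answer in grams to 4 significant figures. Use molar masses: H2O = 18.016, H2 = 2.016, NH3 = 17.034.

n(H2O) = 113.70 / 18.016 = 6.3111 mol.
Step 1 gives a 2:1 ratio of H2O to H2, so n(H2) = 3.1555 mol.
In step 2 the H2:NH3 ratio is 3:2, so n(NH3) = 2.1037 mol.
Mass of NH3 = 2.1037 × 17.034 = 35.834 g.

35.83 g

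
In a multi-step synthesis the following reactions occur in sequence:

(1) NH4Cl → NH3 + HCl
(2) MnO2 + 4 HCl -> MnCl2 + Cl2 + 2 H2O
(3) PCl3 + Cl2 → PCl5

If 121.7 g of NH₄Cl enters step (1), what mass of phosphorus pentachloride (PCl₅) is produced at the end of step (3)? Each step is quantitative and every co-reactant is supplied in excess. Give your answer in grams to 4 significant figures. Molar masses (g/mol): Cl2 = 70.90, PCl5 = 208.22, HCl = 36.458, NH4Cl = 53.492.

n(NH4Cl) = 121.7 / 53.492 = 2.2751 mol.
Reaction (1): NH4Cl→HCl ratio 1:1 ⇒ n(HCl) = 2.2751 mol.
Reaction (2): HCl→Cl2 ratio 4:1 ⇒ n(Cl2) = 0.56878 mol.
Reaction (3): Cl2→PCl5 ratio 1:1 ⇒ n(PCl5) = 0.56878 mol.
Mass of PCl5 = 0.56878 × 208.22 = 118.43 g.

118.4 g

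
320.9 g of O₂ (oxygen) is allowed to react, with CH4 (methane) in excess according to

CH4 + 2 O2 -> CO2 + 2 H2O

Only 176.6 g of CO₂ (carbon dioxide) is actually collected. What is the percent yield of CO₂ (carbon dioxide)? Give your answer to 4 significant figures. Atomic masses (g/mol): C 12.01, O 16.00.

80.03 %

M(O2) = 2(16.00) = 32.00 g/mol.
M(CO2) = 12.01 + 2(16.00) = 44.01 g/mol.
n(O2) = 320.90 g / 32.00 g/mol = 10.028 mol.
From the equation the O2:CO2 mole ratio is 2:1, so n(CO2) = 10.028 × 1/2 = 5.0141 mol.
Mass of CO2 = 5.0141 mol × 44.01 g/mol = 220.67 g.
This is the theoretical yield. Percent yield = 176.6 g / 220.67 g × 100% = 80.029%.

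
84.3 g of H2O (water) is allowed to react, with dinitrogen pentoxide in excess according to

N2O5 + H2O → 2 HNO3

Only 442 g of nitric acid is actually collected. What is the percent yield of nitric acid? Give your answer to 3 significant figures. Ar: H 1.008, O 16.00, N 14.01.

74.9 %

M(H2O) = 2(1.008) + 16.00 = 18.016 g/mol.
M(HNO3) = 1.008 + 14.01 + 3(16.00) = 63.018 g/mol.
n(H2O) = 84.30 g / 18.016 g/mol = 4.679 mol.
From the equation the H2O:HNO3 mole ratio is 1:2, so n(HNO3) = 4.679 × 2/1 = 9.358 mol.
Mass of HNO3 = 9.358 mol × 63.018 g/mol = 589.7 g.
This is the theoretical yield. Percent yield = 442 g / 589.7 g × 100% = 74.95%.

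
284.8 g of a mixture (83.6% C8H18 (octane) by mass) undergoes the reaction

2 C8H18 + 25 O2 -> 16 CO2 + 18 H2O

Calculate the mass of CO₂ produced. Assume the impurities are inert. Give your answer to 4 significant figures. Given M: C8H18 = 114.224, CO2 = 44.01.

Mass of pure C8H18 = 284.8 g × 0.836 = 238.09 g.
n(C8H18) = 238.09 g / 114.224 g/mol = 2.0844 mol.
From the equation the C8H18:CO2 mole ratio is 2:16, so n(CO2) = 2.0844 × 16/2 = 16.676 mol.
Mass of CO2 = 16.676 mol × 44.01 g/mol = 733.89 g.

733.9 g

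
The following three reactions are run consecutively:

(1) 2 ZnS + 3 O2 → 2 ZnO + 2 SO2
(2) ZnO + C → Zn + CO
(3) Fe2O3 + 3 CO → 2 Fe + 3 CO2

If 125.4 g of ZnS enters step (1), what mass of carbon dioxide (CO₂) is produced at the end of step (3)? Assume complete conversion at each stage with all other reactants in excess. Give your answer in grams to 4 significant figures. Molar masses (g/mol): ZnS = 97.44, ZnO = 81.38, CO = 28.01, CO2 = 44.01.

56.64 g

n(ZnS) = 125.4 / 97.44 = 1.2869 mol.
Reaction (1): ZnS→ZnO ratio 2:2 ⇒ n(ZnO) = 1.2869 mol.
Reaction (2): ZnO→CO ratio 1:1 ⇒ n(CO) = 1.2869 mol.
Reaction (3): CO→CO2 ratio 3:3 ⇒ n(CO2) = 1.2869 mol.
Mass of CO2 = 1.2869 × 44.01 = 56.638 g.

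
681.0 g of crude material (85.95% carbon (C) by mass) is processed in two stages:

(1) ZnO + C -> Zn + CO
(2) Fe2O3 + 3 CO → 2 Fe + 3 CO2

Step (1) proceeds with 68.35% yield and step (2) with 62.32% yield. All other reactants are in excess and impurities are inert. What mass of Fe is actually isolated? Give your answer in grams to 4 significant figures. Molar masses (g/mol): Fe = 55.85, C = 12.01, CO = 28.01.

Pure C = 681.0 × 0.8595 = 585.32 g.
n(C) = 585.32 / 12.01 = 48.736 mol.
Step 1 (C:CO = 1:1): theoretical n(CO) = 48.736 mol; at 68.35% yield, n(CO) = 33.311 mol.
Step 2 (CO:Fe = 3:2): theoretical n(Fe) = 22.207 mol, so theoretical mass = 22.207 × 55.85 = 1240.3 g.
At 62.32% yield, actual mass of Fe = 1240.3 × 0.6232 = 772.94 g.

772.9 g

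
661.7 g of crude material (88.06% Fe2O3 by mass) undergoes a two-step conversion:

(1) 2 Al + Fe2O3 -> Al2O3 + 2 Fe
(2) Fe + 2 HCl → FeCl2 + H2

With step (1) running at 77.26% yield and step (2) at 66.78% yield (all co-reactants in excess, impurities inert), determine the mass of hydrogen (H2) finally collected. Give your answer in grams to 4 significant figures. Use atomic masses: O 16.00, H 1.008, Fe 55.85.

7.590 g

Pure Fe2O3 = 661.7 × 0.8806 = 582.69 g.
M(Fe2O3) = 2(55.85) + 3(16.00) = 159.70 g/mol.
M(H2) = 2(1.008) = 2.016 g/mol.
n(Fe2O3) = 582.69 / 159.70 = 3.6487 mol.
Step 1 (Fe2O3:Fe = 1:2): theoretical n(Fe) = 7.2973 mol; at 77.26% yield, n(Fe) = 5.6379 mol.
Step 2 (Fe:H2 = 1:1): theoretical n(H2) = 5.6379 mol, so theoretical mass = 5.6379 × 2.016 = 11.366 g.
At 66.78% yield, actual mass of H2 = 11.366 × 0.6678 = 7.5903 g.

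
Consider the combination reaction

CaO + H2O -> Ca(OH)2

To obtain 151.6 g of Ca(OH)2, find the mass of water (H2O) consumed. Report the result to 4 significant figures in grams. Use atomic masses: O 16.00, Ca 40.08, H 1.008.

36.86 g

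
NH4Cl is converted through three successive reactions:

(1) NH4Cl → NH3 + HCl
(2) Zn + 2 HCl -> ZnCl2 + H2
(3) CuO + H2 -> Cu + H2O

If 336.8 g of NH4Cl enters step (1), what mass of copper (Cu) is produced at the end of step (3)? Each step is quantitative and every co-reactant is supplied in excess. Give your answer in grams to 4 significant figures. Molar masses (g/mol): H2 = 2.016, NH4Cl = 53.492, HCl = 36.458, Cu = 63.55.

n(NH4Cl) = 336.8 / 53.492 = 6.2963 mol.
Reaction (1): NH4Cl→HCl ratio 1:1 ⇒ n(HCl) = 6.2963 mol.
Reaction (2): HCl→H2 ratio 2:1 ⇒ n(H2) = 3.1481 mol.
Reaction (3): H2→Cu ratio 1:1 ⇒ n(Cu) = 3.1481 mol.
Mass of Cu = 3.1481 × 63.55 = 200.06 g.

200.1 g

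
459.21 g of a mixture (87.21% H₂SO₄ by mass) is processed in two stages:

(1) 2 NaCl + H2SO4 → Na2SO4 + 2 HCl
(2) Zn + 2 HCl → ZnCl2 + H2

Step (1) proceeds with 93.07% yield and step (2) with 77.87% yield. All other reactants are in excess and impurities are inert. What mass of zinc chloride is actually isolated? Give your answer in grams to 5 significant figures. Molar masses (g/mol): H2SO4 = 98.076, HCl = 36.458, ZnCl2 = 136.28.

403.30 g

Pure H2SO4 = 459.21 × 0.8721 = 400.477 g.
n(H2SO4) = 400.477 / 98.076 = 4.08333 mol.
Step 1 (H2SO4:HCl = 1:2): theoretical n(HCl) = 8.16667 mol; at 93.07% yield, n(HCl) = 7.60072 mol.
Step 2 (HCl:ZnCl2 = 2:1): theoretical n(ZnCl2) = 3.80036 mol, so theoretical mass = 3.80036 × 136.28 = 517.913 g.
At 77.87% yield, actual mass of ZnCl2 = 517.913 × 0.7787 = 403.299 g.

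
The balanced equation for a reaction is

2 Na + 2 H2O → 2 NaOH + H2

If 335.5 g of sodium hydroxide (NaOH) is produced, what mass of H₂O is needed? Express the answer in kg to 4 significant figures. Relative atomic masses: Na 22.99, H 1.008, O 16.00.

0.1511 kg

M(NaOH) = 22.99 + 16.00 + 1.008 = 39.998 g/mol.
M(H2O) = 2(1.008) + 16.00 = 18.016 g/mol.
n(NaOH) = 335.50 g / 39.998 g/mol = 8.3879 mol.
From the equation the NaOH:H2O mole ratio is 2:2, so n(H2O) = 8.3879 × 2/2 = 8.3879 mol.
Mass of H2O = 8.3879 mol × 18.016 g/mol = 151.12 g.
Converting to kg: 151.12 g = 0.1511 kg.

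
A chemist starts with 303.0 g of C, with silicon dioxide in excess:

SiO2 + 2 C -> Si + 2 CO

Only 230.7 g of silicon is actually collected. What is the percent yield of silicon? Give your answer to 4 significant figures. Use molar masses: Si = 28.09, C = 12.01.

65.11 %

n(C) = 303.00 g / 12.01 g/mol = 25.229 mol.
From the equation the C:Si mole ratio is 2:1, so n(Si) = 25.229 × 1/2 = 12.614 mol.
Mass of Si = 12.614 mol × 28.09 g/mol = 354.34 g.
This is the theoretical yield. Percent yield = 230.7 g / 354.34 g × 100% = 65.107%.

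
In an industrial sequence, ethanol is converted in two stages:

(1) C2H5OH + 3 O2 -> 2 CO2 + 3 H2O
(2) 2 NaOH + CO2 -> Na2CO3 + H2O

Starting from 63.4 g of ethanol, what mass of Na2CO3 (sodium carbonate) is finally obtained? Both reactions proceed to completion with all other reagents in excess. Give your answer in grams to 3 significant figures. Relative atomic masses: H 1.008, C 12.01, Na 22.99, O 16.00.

292 g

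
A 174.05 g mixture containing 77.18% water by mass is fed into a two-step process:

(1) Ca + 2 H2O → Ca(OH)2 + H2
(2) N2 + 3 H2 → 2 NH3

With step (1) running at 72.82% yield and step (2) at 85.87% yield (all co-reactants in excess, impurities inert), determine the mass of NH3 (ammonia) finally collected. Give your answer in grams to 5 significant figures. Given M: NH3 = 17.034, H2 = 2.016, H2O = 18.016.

Pure H2O = 174.05 × 0.7718 = 134.332 g.
n(H2O) = 134.332 / 18.016 = 7.45625 mol.
Step 1 (H2O:H2 = 2:1): theoretical n(H2) = 3.72812 mol; at 72.82% yield, n(H2) = 2.71482 mol.
Step 2 (H2:NH3 = 3:2): theoretical n(NH3) = 1.80988 mol, so theoretical mass = 1.80988 × 17.034 = 30.8295 g.
At 85.87% yield, actual mass of NH3 = 30.8295 × 0.8587 = 26.4733 g.

26.473 g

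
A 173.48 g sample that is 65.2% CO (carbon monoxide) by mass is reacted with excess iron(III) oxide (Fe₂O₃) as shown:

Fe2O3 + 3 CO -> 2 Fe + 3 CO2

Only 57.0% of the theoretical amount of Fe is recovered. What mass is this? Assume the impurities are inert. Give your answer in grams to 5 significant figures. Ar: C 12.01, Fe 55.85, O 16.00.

Pure CO available = 173.48 g × 0.652 = 113.109 g.
M(CO) = 12.01 + 16.00 = 28.01 g/mol.
M(Fe) = 55.85 g/mol.
n(CO) = 113.109 g / 28.01 g/mol = 4.03816 mol.
From the equation the CO:Fe mole ratio is 3:2, so n(Fe) = 4.03816 × 2/3 = 2.69211 mol.
Mass of Fe = 2.69211 mol × 55.85 g/mol = 150.354 g.
Actual mass collected = 150.354 g × 0.570 = 85.7019 g.

85.702 g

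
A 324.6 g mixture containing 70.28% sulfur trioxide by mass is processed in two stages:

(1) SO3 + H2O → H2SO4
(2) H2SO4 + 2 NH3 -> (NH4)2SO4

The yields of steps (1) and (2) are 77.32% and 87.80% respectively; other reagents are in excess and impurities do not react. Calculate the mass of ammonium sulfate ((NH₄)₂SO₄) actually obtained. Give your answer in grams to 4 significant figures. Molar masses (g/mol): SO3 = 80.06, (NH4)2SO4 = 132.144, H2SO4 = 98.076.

Pure SO3 = 324.6 × 0.7028 = 228.13 g.
n(SO3) = 228.13 / 80.06 = 2.8495 mol.
Step 1 (SO3:H2SO4 = 1:1): theoretical n(H2SO4) = 2.8495 mol; at 77.32% yield, n(H2SO4) = 2.2032 mol.
Step 2 (H2SO4:(NH4)2SO4 = 1:1): theoretical n((NH4)2SO4) = 2.2032 mol, so theoretical mass = 2.2032 × 132.144 = 291.14 g.
At 87.80% yield, actual mass of (NH4)2SO4 = 291.14 × 0.8780 = 255.62 g.

255.6 g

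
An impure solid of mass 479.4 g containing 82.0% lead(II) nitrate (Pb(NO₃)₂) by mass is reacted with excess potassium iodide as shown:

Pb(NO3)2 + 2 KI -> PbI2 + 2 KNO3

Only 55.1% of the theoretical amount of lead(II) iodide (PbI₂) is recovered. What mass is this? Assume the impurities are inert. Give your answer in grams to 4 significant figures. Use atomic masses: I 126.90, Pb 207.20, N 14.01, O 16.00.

Pure Pb(NO3)2 available = 479.4 g × 0.820 = 393.11 g.
M(Pb(NO3)2) = 207.20 + 2(14.01) + 6(16.00) = 331.22 g/mol.
M(PbI2) = 207.20 + 2(126.90) = 461.00 g/mol.
n(Pb(NO3)2) = 393.11 g / 331.22 g/mol = 1.1868 mol.
From the equation the Pb(NO3)2:PbI2 mole ratio is 1:1, so n(PbI2) = 1.1868 × 1/1 = 1.1868 mol.
Mass of PbI2 = 1.1868 mol × 461.00 g/mol = 547.14 g.
Actual mass collected = 547.14 g × 0.551 = 301.47 g.

301.5 g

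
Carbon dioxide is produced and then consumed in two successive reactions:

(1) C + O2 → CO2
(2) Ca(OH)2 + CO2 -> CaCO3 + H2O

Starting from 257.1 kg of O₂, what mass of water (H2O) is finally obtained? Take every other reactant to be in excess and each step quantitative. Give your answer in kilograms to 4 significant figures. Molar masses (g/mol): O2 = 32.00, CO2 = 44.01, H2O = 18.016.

144.7 kg

257.1 kg = 257100 g.
n(O2) = 257100 / 32.00 = 8034.4 mol.
Step 1 gives a 1:1 ratio of O2 to CO2, so n(CO2) = 8034.4 mol.
In step 2 the CO2:H2O ratio is 1:1, so n(H2O) = 8034.4 mol.
Mass of H2O = 8034.4 × 18.016 = 144750 g = 144.7 kg.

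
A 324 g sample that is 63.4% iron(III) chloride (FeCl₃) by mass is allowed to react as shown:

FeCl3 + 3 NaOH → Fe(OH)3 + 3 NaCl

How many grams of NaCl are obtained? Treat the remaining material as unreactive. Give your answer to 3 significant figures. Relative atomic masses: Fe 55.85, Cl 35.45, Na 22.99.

222 g

Mass of pure FeCl3 = 324 g × 0.634 = 205.4 g.
M(FeCl3) = 55.85 + 3(35.45) = 162.20 g/mol.
M(NaCl) = 22.99 + 35.45 = 58.44 g/mol.
n(FeCl3) = 205.4 g / 162.20 g/mol = 1.266 mol.
From the equation the FeCl3:NaCl mole ratio is 1:3, so n(NaCl) = 1.266 × 3/1 = 3.799 mol.
Mass of NaCl = 3.799 mol × 58.44 g/mol = 222.0 g.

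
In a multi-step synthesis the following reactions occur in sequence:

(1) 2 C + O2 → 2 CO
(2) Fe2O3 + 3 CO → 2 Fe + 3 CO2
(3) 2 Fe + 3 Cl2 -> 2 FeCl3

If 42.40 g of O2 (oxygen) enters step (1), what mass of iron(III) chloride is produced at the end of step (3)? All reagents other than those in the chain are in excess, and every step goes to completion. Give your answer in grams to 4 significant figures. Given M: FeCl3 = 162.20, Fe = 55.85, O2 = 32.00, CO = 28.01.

n(O2) = 42.40 / 32.00 = 1.3250 mol.
Reaction (1): O2→CO ratio 1:2 ⇒ n(CO) = 2.6500 mol.
Reaction (2): CO→Fe ratio 3:2 ⇒ n(Fe) = 1.7667 mol.
Reaction (3): Fe→FeCl3 ratio 2:2 ⇒ n(FeCl3) = 1.7667 mol.
Mass of FeCl3 = 1.7667 × 162.20 = 286.55 g.

286.6 g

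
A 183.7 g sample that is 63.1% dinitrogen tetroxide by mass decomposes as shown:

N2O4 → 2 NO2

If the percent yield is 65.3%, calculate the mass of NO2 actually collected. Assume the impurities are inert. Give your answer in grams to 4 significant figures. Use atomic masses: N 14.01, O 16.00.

Pure N2O4 available = 183.7 g × 0.631 = 115.91 g.
M(N2O4) = 2(14.01) + 4(16.00) = 92.02 g/mol.
M(NO2) = 14.01 + 2(16.00) = 46.01 g/mol.
n(N2O4) = 115.91 g / 92.02 g/mol = 1.2597 mol.
From the equation the N2O4:NO2 mole ratio is 1:2, so n(NO2) = 1.2597 × 2/1 = 2.5193 mol.
Mass of NO2 = 2.5193 mol × 46.01 g/mol = 115.91 g.
Actual mass collected = 115.91 g × 0.653 = 75.692 g.

75.69 g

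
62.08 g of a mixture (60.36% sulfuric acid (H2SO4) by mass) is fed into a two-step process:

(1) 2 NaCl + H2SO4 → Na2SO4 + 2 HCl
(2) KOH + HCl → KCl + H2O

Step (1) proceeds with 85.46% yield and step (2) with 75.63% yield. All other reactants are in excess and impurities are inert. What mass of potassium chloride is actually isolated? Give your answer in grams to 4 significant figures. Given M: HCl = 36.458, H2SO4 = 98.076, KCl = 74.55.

36.82 g

Pure H2SO4 = 62.08 × 0.6036 = 37.471 g.
n(H2SO4) = 37.471 / 98.076 = 0.38207 mol.
Step 1 (H2SO4:HCl = 1:2): theoretical n(HCl) = 0.76413 mol; at 85.46% yield, n(HCl) = 0.65303 mol.
Step 2 (HCl:KCl = 1:1): theoretical n(KCl) = 0.65303 mol, so theoretical mass = 0.65303 × 74.55 = 48.683 g.
At 75.63% yield, actual mass of KCl = 48.683 × 0.7563 = 36.819 g.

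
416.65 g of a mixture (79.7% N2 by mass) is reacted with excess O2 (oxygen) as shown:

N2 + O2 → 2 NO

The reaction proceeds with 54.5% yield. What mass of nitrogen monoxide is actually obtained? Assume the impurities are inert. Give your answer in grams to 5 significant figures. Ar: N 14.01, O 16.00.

Pure N2 available = 416.65 g × 0.797 = 332.070 g.
M(N2) = 2(14.01) = 28.02 g/mol.
M(NO) = 14.01 + 16.00 = 30.01 g/mol.
n(N2) = 332.070 g / 28.02 g/mol = 11.8512 mol.
From the equation the N2:NO mole ratio is 1:2, so n(NO) = 11.8512 × 2/1 = 23.7024 mol.
Mass of NO = 23.7024 mol × 30.01 g/mol = 711.308 g.
Actual mass collected = 711.308 g × 0.545 = 387.663 g.

387.66 g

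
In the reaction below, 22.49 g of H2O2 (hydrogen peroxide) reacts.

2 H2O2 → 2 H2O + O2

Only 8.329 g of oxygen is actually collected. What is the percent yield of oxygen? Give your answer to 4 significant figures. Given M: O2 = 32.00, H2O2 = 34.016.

78.73 %

n(H2O2) = 22.490 g / 34.016 g/mol = 0.66116 mol.
From the equation the H2O2:O2 mole ratio is 2:1, so n(O2) = 0.66116 × 1/2 = 0.33058 mol.
Mass of O2 = 0.33058 mol × 32.00 g/mol = 10.579 g.
This is the theoretical yield. Percent yield = 8.329 g / 10.579 g × 100% = 78.735%.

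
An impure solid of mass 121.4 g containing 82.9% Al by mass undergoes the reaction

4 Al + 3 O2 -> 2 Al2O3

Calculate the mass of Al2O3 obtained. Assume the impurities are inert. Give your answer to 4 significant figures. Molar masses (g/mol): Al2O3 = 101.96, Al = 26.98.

190.2 g

Mass of pure Al = 121.4 g × 0.829 = 100.64 g.
n(Al) = 100.64 g / 26.98 g/mol = 3.7302 mol.
From the equation the Al:Al2O3 mole ratio is 4:2, so n(Al2O3) = 3.7302 × 2/4 = 1.8651 mol.
Mass of Al2O3 = 1.8651 mol × 101.96 g/mol = 190.17 g.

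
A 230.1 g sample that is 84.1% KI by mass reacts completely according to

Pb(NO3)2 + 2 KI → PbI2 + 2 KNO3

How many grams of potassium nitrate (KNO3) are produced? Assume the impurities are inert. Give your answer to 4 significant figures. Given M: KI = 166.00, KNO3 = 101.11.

117.9 g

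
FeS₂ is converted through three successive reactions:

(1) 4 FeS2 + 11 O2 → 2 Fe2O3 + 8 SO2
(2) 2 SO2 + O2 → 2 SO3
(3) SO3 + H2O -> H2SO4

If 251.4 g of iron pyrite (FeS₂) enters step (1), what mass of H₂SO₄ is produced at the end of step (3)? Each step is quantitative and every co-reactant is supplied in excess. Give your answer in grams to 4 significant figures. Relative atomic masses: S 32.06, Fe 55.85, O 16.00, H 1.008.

M(FeS2) = 55.85 + 2(32.06) = 119.97 g/mol.
M(H2SO4) = 2(1.008) + 32.06 + 4(16.00) = 98.076 g/mol.
n(FeS2) = 251.4 / 119.97 = 2.0955 mol.
Reaction (1): FeS2→SO2 ratio 4:8 ⇒ n(SO2) = 4.1910 mol.
Reaction (2): SO2→SO3 ratio 2:2 ⇒ n(SO3) = 4.1910 mol.
Reaction (3): SO3→H2SO4 ratio 1:1 ⇒ n(H2SO4) = 4.1910 mol.
Mass of H2SO4 = 4.1910 × 98.076 = 411.04 g.

411.0 g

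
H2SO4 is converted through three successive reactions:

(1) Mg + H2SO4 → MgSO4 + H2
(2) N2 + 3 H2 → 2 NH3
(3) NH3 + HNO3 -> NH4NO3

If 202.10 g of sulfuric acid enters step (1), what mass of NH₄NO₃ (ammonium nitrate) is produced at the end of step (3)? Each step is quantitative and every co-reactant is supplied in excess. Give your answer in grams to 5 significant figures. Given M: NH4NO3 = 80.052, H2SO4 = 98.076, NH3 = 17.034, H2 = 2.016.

n(H2SO4) = 202.10 / 98.076 = 2.06065 mol.
Reaction (1): H2SO4→H2 ratio 1:1 ⇒ n(H2) = 2.06065 mol.
Reaction (2): H2→NH3 ratio 3:2 ⇒ n(NH3) = 1.37376 mol.
Reaction (3): NH3→NH4NO3 ratio 1:1 ⇒ n(NH4NO3) = 1.37376 mol.
Mass of NH4NO3 = 1.37376 × 80.052 = 109.973 g.

109.97 g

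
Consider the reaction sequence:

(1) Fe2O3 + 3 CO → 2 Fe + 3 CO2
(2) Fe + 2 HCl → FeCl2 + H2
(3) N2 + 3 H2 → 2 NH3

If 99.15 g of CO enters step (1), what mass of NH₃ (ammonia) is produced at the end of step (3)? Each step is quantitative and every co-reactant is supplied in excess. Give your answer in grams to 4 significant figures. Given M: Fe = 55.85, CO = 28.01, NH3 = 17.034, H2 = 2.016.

26.80 g

n(CO) = 99.15 / 28.01 = 3.5398 mol.
Reaction (1): CO→Fe ratio 3:2 ⇒ n(Fe) = 2.3599 mol.
Reaction (2): Fe→H2 ratio 1:1 ⇒ n(H2) = 2.3599 mol.
Reaction (3): H2→NH3 ratio 3:2 ⇒ n(NH3) = 1.5732 mol.
Mass of NH3 = 1.5732 × 17.034 = 26.799 g.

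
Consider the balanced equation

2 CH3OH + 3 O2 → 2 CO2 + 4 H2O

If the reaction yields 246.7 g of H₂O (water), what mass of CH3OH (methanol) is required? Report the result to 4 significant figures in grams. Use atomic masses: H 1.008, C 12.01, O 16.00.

219.4 g

M(H2O) = 2(1.008) + 16.00 = 18.016 g/mol.
M(CH3OH) = 12.01 + 4(1.008) + 16.00 = 32.042 g/mol.
n(H2O) = 246.70 g / 18.016 g/mol = 13.693 mol.
From the equation the H2O:CH3OH mole ratio is 4:2, so n(CH3OH) = 13.693 × 2/4 = 6.8467 mol.
Mass of CH3OH = 6.8467 mol × 32.042 g/mol = 219.38 g.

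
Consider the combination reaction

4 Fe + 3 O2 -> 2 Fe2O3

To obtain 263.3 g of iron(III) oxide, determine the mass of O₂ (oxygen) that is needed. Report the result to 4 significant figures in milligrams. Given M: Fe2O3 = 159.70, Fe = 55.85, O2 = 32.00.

79140 mg

n(Fe2O3) = 263.30 g / 159.70 g/mol = 1.6487 mol.
From the equation the Fe2O3:O2 mole ratio is 2:3, so n(O2) = 1.6487 × 3/2 = 2.4731 mol.
Mass of O2 = 2.4731 mol × 32.00 g/mol = 79.138 g.
Converting to mg: 79.138 g = 79140 mg.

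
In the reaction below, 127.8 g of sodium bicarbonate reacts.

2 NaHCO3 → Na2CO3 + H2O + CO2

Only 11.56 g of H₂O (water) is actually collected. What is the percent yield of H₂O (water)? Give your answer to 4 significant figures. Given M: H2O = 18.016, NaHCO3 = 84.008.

n(NaHCO3) = 127.80 g / 84.008 g/mol = 1.5213 mol.
From the equation the NaHCO3:H2O mole ratio is 2:1, so n(H2O) = 1.5213 × 1/2 = 0.76064 mol.
Mass of H2O = 0.76064 mol × 18.016 g/mol = 13.704 g.
This is the theoretical yield. Percent yield = 11.56 g / 13.704 g × 100% = 84.357%.

84.36 %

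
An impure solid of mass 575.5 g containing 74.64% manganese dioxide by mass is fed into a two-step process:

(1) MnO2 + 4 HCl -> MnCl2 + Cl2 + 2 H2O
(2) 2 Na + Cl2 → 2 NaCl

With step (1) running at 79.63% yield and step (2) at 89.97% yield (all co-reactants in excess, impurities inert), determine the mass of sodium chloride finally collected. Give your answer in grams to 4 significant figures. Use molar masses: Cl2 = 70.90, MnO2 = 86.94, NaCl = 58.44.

413.7 g

Pure MnO2 = 575.5 × 0.7464 = 429.55 g.
n(MnO2) = 429.55 / 86.94 = 4.9408 mol.
Step 1 (MnO2:Cl2 = 1:1): theoretical n(Cl2) = 4.9408 mol; at 79.63% yield, n(Cl2) = 3.9344 mol.
Step 2 (Cl2:NaCl = 1:2): theoretical n(NaCl) = 7.8687 mol, so theoretical mass = 7.8687 × 58.44 = 459.85 g.
At 89.97% yield, actual mass of NaCl = 459.85 × 0.8997 = 413.73 g.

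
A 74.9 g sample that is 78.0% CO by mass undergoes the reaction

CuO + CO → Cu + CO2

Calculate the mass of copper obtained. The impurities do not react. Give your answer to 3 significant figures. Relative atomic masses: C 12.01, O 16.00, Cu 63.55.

133 g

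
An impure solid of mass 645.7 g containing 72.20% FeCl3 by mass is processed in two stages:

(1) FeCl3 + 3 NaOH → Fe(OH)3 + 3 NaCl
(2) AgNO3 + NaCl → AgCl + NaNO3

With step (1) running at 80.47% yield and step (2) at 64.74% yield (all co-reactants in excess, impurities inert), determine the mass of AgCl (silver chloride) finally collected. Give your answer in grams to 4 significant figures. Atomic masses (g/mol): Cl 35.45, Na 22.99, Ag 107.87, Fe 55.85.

Pure FeCl3 = 645.7 × 0.7220 = 466.20 g.
M(FeCl3) = 55.85 + 3(35.45) = 162.20 g/mol.
M(AgCl) = 107.87 + 35.45 = 143.32 g/mol.
n(FeCl3) = 466.20 / 162.20 = 2.8742 mol.
Step 1 (FeCl3:NaCl = 1:3): theoretical n(NaCl) = 8.6226 mol; at 80.47% yield, n(NaCl) = 6.9386 mol.
Step 2 (NaCl:AgCl = 1:1): theoretical n(AgCl) = 6.9386 mol, so theoretical mass = 6.9386 × 143.32 = 994.44 g.
At 64.74% yield, actual mass of AgCl = 994.44 × 0.6474 = 643.80 g.

643.8 g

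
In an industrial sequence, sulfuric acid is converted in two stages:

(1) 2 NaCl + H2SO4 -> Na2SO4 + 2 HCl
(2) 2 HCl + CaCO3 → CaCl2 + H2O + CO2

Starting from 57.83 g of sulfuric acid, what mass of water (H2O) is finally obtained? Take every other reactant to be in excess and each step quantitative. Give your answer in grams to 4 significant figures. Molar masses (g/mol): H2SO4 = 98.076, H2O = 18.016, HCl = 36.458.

10.62 g

n(H2SO4) = 57.830 / 98.076 = 0.58964 mol.
Step 1 gives a 1:2 ratio of H2SO4 to HCl, so n(HCl) = 1.1793 mol.
In step 2 the HCl:H2O ratio is 2:1, so n(H2O) = 0.58964 mol.
Mass of H2O = 0.58964 × 18.016 = 10.623 g.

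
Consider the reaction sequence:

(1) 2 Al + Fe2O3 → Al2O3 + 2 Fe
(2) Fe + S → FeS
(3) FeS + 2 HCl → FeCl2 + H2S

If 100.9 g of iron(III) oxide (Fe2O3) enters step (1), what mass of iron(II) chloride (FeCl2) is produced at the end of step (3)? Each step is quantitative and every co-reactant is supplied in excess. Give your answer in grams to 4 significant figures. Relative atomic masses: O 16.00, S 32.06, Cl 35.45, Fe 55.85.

160.2 g

M(Fe2O3) = 2(55.85) + 3(16.00) = 159.70 g/mol.
M(FeCl2) = 55.85 + 2(35.45) = 126.75 g/mol.
n(Fe2O3) = 100.9 / 159.70 = 0.63181 mol.
Reaction (1): Fe2O3→Fe ratio 1:2 ⇒ n(Fe) = 1.2636 mol.
Reaction (2): Fe→FeS ratio 1:1 ⇒ n(FeS) = 1.2636 mol.
Reaction (3): FeS→FeCl2 ratio 1:1 ⇒ n(FeCl2) = 1.2636 mol.
Mass of FeCl2 = 1.2636 × 126.75 = 160.16 g.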